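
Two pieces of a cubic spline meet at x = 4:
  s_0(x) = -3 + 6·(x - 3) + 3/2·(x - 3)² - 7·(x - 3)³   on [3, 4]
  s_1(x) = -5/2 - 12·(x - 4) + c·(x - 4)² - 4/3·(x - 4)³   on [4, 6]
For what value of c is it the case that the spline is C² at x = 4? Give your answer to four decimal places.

s_0''(x) = 3 - 42·(x - 3), so s_0''(4) = -39. On the right, s_1''(4) = 2c, so c = -39/2.

-19.5000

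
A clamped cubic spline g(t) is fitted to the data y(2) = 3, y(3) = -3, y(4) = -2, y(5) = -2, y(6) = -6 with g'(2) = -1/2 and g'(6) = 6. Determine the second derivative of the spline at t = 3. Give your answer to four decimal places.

Let m_i = g''(x_i). Step sizes h_i = 1, 1, 1, 1; slopes of the chords Δ_i = (y_(i+1) - y_i)/h_i = -6, 1, 0, -4.
  1·m_0 + 4·m_1 + 1·m_2 = 6(Δ_1 - Δ_0) = 42
  1·m_1 + 4·m_2 + 1·m_3 = 6(Δ_2 - Δ_1) = -6
  1·m_2 + 4·m_3 + 1·m_4 = 6(Δ_3 - Δ_2) = -24
Clamped end conditions give two more equations: 2h_0·m_0 + h_0·m_1 = 6(Δ_0 - g'(2)) = -33 and h_3·m_3 + 2h_3·m_4 = 6(g'(6) - Δ_3) = 60.
Solving: m_0 = -1409/56, m_1 = 485/28, m_2 = -17/8, m_3 = -415/28, m_4 = 2095/56.

17.3214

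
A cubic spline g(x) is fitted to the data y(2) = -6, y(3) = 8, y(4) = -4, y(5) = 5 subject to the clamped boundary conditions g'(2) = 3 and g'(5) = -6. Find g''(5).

With m_i denoting the second derivative at x_i, h_i = 1, 1, 1, and Δ_i = (y_(i+1) − y_i)/h_i = 14, -12, 9:
  1·m_0 + 4·m_1 + 1·m_2 = 6(Δ_1 - Δ_0) = -156
  1·m_1 + 4·m_2 + 1·m_3 = 6(Δ_2 - Δ_1) = 126
Clamped end conditions give two more equations: 2h_0·m_0 + h_0·m_1 = 6(Δ_0 - g'(2)) = 66 and h_2·m_2 + 2h_2·m_3 = 6(g'(5) - Δ_2) = -90.
Forward elimination and back-substitution give m_0 = 70, m_1 = -74, m_2 = 70, m_3 = -80.

-80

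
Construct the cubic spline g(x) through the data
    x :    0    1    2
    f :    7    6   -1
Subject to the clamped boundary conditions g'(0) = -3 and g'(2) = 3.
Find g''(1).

Write m_i for g''(x_i). With h_i = 1, 1 and divided differences Δ_i = -1, -7, the continuity of g' gives the tridiagonal system
  1·m_0 + 4·m_1 + 1·m_2 = 6(Δ_1 - Δ_0) = -36
Clamped end conditions give two more equations: 2h_0·m_0 + h_0·m_1 = 6(Δ_0 - g'(0)) = 12 and h_1·m_1 + 2h_1·m_2 = 6(g'(2) - Δ_1) = 60.
Forward elimination and back-substitution give m_0 = 18, m_1 = -24, m_2 = 42.

-24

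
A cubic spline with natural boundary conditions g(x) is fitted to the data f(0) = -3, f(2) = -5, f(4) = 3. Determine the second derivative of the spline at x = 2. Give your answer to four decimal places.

With σ_i denoting the second derivative at x_i, h_i = 2, 2, and Δ_i = (y_(i+1) − y_i)/h_i = -1, 4:
  2·σ_0 + 8·σ_1 + 2·σ_2 = 6(Δ_1 - Δ_0) = 30
Natural end conditions: σ_0 = σ_2 = 0.
Solving: σ_0 = 0, σ_1 = 15/4, σ_2 = 0.

3.7500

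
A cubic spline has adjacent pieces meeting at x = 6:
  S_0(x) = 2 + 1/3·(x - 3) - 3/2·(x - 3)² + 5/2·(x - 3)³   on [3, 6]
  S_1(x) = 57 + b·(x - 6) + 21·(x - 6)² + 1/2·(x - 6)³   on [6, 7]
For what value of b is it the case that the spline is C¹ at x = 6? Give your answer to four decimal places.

S_0'(x) = 1/3 - 3·(x - 3) + 15/2·(x - 3)², so S_0'(6) = 353/6. On the right, S_1'(6) = b, so b = 353/6.

58.8333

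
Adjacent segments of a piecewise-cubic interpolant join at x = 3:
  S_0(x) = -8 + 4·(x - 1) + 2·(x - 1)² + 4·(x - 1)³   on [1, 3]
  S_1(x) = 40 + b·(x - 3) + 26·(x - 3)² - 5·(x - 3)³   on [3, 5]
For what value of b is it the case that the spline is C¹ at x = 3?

S_0'(x) = 4 + 4·(x - 1) + 12·(x - 1)², so S_0'(3) = 60. On the right, S_1'(3) = b, so b = 60.

60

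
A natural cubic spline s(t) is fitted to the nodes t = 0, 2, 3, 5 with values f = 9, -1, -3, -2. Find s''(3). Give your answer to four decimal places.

2.0571

With m_i denoting the second derivative at x_i, h_i = 2, 1, 2, and Δ_i = (y_(i+1) − y_i)/h_i = -5, -2, 1/2:
  2·m_0 + 6·m_1 + 1·m_2 = 6(Δ_1 - Δ_0) = 18
  1·m_1 + 6·m_2 + 2·m_3 = 6(Δ_2 - Δ_1) = 15
Natural end conditions: m_0 = m_3 = 0.
Solving the tridiagonal system: m_0 = 0, m_1 = 93/35, m_2 = 72/35, m_3 = 0.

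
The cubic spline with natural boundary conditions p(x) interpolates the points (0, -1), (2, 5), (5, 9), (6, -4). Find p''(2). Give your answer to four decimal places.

2.5070

With M_i denoting the second derivative at x_i, h_i = 2, 3, 1, and Δ_i = (y_(i+1) − y_i)/h_i = 3, 4/3, -13:
  2·M_0 + 10·M_1 + 3·M_2 = 6(Δ_1 - Δ_0) = -10
  3·M_1 + 8·M_2 + 1·M_3 = 6(Δ_2 - Δ_1) = -86
Natural end conditions: M_0 = M_3 = 0.
Forward elimination and back-substitution give M_0 = 0, M_1 = 178/71, M_2 = -830/71, M_3 = 0.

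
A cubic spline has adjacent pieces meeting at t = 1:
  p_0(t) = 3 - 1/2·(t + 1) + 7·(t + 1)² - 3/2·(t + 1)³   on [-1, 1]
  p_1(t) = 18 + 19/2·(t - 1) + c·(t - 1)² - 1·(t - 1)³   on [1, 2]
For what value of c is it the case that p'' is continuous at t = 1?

-2

p_0''(t) = 14 - 9·(t + 1), so p_0''(1) = -4. On the right, p_1''(1) = 2c, so c = -2.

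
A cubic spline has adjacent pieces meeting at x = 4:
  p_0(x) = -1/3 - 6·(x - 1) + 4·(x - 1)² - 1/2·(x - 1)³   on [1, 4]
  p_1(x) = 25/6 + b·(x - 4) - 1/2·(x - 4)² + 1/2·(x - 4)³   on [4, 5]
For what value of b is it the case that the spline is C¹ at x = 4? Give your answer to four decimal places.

p_0'(x) = -6 + 8·(x - 1) - 3/2·(x - 1)², so p_0'(4) = 9/2. On the right, p_1'(4) = b, so b = 9/2.

4.5000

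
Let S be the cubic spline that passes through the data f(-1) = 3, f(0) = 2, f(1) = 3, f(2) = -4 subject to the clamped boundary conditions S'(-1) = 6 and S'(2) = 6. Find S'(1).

Put m_i = S'' at the i-th knot. Here h = (1, 1, 1) and Δ = (-1, 1, -7), so the interior equations h_(i-1)·m_(i-1) + 2(h_(i-1)+h_i)·m_i + h_i·m_(i+1) = 6(Δ_i − Δ_(i-1)) read
  1·m_0 + 4·m_1 + 1·m_2 = 6(Δ_1 - Δ_0) = 12
  1·m_1 + 4·m_2 + 1·m_3 = 6(Δ_2 - Δ_1) = -48
Clamped end conditions give two more equations: 2h_0·m_0 + h_0·m_1 = 6(Δ_0 - S'(-1)) = -42 and h_2·m_2 + 2h_2·m_3 = 6(S'(2) - Δ_2) = 78.
Solving: m_0 = -30, m_1 = 18, m_2 = -30, m_3 = 54.
On [1, 2], S'(x) = b_2 + 2c_2·(x - 1) + 3d_2·(x - 1)² with b_2 = Δ_2 - h_2(2m_2 + m_3)/6 = -6, c_2 = m_2/2 = -15, d_2 = (m_3 - m_2)/(6h_2) = 14. So S'(1) = -6.

-6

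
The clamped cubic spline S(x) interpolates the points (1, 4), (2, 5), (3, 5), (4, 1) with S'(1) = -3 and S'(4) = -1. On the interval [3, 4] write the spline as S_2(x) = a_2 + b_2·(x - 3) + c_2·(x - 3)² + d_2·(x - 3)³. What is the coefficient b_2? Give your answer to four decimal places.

Put m_i = S'' at the i-th knot. Here h = (1, 1, 1) and Δ = (1, 0, -4), so the interior equations h_(i-1)·m_(i-1) + 2(h_(i-1)+h_i)·m_i + h_i·m_(i+1) = 6(Δ_i − Δ_(i-1)) read
  1·m_0 + 4·m_1 + 1·m_2 = 6(Δ_1 - Δ_0) = -6
  1·m_1 + 4·m_2 + 1·m_3 = 6(Δ_2 - Δ_1) = -24
Clamped end conditions give two more equations: 2h_0·m_0 + h_0·m_1 = 6(Δ_0 - S'(1)) = 24 and h_2·m_2 + 2h_2·m_3 = 6(S'(4) - Δ_2) = 18.
Solving: m_0 = 40/3, m_1 = -8/3, m_2 = -26/3, m_3 = 40/3.
On [3, 4], with S_2(x) = a_2 + b_2·(x - 3) + c_2·(x - 3)² + d_2·(x - 3)³: c_2 = m_2/2 = -13/3, d_2 = (m_3 - m_2)/(6h_2) = 11/3, b_2 = Δ_2 - h_2(2m_2 + m_3)/6 = -10/3.

-3.3333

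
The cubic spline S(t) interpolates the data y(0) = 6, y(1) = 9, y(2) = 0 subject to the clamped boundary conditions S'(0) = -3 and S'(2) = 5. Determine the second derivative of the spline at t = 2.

64

Put M_i = S'' at the i-th knot. Here h = (1, 1) and Δ = (3, -9), so the interior equations h_(i-1)·M_(i-1) + 2(h_(i-1)+h_i)·M_i + h_i·M_(i+1) = 6(Δ_i − Δ_(i-1)) read
  1·M_0 + 4·M_1 + 1·M_2 = 6(Δ_1 - Δ_0) = -72
Clamped end conditions give two more equations: 2h_0·M_0 + h_0·M_1 = 6(Δ_0 - S'(0)) = 36 and h_1·M_1 + 2h_1·M_2 = 6(S'(2) - Δ_1) = 84.
Forward elimination and back-substitution give M_0 = 40, M_1 = -44, M_2 = 64.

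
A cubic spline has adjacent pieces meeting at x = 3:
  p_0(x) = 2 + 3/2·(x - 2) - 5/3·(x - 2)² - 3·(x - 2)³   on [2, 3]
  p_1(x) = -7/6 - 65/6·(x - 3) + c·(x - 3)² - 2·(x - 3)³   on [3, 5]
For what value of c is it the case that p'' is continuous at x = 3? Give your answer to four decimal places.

p_0''(x) = -10/3 - 18·(x - 2), so p_0''(3) = -64/3. On the right, p_1''(3) = 2c, so c = -32/3.

-10.6667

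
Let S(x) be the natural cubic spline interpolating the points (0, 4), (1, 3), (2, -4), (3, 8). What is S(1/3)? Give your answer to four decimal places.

4.5160

Let M_i = S''(x_i). Step sizes h_i = 1, 1, 1; slopes of the chords Δ_i = (y_(i+1) - y_i)/h_i = -1, -7, 12.
  1·M_0 + 4·M_1 + 1·M_2 = 6(Δ_1 - Δ_0) = -36
  1·M_1 + 4·M_2 + 1·M_3 = 6(Δ_2 - Δ_1) = 114
Natural end conditions: M_0 = M_3 = 0.
Solving: M_0 = 0, M_1 = -86/5, M_2 = 164/5, M_3 = 0.
On [0, 1], S(x) = 4 + 28/15·x + 0·x² - 43/15·x³.
With x = 1/3: S(1/3) = 1829/405.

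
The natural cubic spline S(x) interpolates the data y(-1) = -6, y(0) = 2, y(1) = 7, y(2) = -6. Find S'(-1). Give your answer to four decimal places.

7.6000

With m_i denoting the second derivative at x_i, h_i = 1, 1, 1, and Δ_i = (y_(i+1) − y_i)/h_i = 8, 5, -13:
  1·m_0 + 4·m_1 + 1·m_2 = 6(Δ_1 - Δ_0) = -18
  1·m_1 + 4·m_2 + 1·m_3 = 6(Δ_2 - Δ_1) = -108
Natural end conditions: m_0 = m_3 = 0.
Solving: m_0 = 0, m_1 = 12/5, m_2 = -138/5, m_3 = 0.
On [-1, 0], S'(x) = b_0 + 2c_0·(x + 1) + 3d_0·(x + 1)² with b_0 = Δ_0 - h_0(2m_0 + m_1)/6 = 38/5, c_0 = m_0/2 = 0, d_0 = (m_1 - m_0)/(6h_0) = 2/5. So S'(-1) = 38/5.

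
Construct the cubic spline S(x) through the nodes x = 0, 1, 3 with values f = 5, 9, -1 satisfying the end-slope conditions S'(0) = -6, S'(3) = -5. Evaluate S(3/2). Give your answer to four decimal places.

9.1250

Let M_i = S''(x_i). Step sizes h_i = 1, 2; slopes of the chords Δ_i = (y_(i+1) - y_i)/h_i = 4, -5.
  1·M_0 + 6·M_1 + 2·M_2 = 6(Δ_1 - Δ_0) = -54
Clamped end conditions give two more equations: 2h_0·M_0 + h_0·M_1 = 6(Δ_0 - S'(0)) = 60 and h_1·M_1 + 2h_1·M_2 = 6(S'(3) - Δ_1) = 0.
Forward elimination and back-substitution give M_0 = 118/3, M_1 = -56/3, M_2 = 28/3.
On [1, 3], S(x) = 9 + 13/3·(x - 1) - 28/3·(x - 1)² + 7/3·(x - 1)³.
With (x - 1) = 1/2: S(3/2) = 73/8.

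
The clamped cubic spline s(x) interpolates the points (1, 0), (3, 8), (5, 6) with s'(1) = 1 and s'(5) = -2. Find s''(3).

-6

With σ_i denoting the second derivative at x_i, h_i = 2, 2, and Δ_i = (y_(i+1) − y_i)/h_i = 4, -1:
  2·σ_0 + 8·σ_1 + 2·σ_2 = 6(Δ_1 - Δ_0) = -30
Clamped end conditions give two more equations: 2h_0·σ_0 + h_0·σ_1 = 6(Δ_0 - s'(1)) = 18 and h_1·σ_1 + 2h_1·σ_2 = 6(s'(5) - Δ_1) = -6.
Solving: σ_0 = 15/2, σ_1 = -6, σ_2 = 3/2.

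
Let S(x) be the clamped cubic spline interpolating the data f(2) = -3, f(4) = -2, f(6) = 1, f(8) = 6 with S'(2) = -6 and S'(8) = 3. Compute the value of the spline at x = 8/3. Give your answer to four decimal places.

-4.9037

Write σ_i for S''(x_i). With h_i = 2, 2, 2 and divided differences Δ_i = 1/2, 3/2, 5/2, the continuity of S' gives the tridiagonal system
  2·σ_0 + 8·σ_1 + 2·σ_2 = 6(Δ_1 - Δ_0) = 6
  2·σ_1 + 8·σ_2 + 2·σ_3 = 6(Δ_2 - Δ_1) = 6
Clamped end conditions give two more equations: 2h_0·σ_0 + h_0·σ_1 = 6(Δ_0 - S'(2)) = 39 and h_2·σ_2 + 2h_2·σ_3 = 6(S'(8) - Δ_2) = 3.
Forward elimination and back-substitution give σ_0 = 109/10, σ_1 = -23/10, σ_2 = 13/10, σ_3 = 1/10.
On [2, 4], S(x) = -3 - 6·(x - 2) + 109/20·(x - 2)² - 11/10·(x - 2)³.
With (x - 2) = 2/3: S(8/3) = -662/135.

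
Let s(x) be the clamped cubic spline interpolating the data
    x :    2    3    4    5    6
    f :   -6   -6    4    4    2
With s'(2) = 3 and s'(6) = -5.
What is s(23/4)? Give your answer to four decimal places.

2.9252

Write M_i for s''(x_i). With h_i = 1, 1, 1, 1 and divided differences Δ_i = 0, 10, 0, -2, the continuity of s' gives the tridiagonal system
  1·M_0 + 4·M_1 + 1·M_2 = 6(Δ_1 - Δ_0) = 60
  1·M_1 + 4·M_2 + 1·M_3 = 6(Δ_2 - Δ_1) = -60
  1·M_2 + 4·M_3 + 1·M_4 = 6(Δ_3 - Δ_2) = -12
Clamped end conditions give two more equations: 2h_0·M_0 + h_0·M_1 = 6(Δ_0 - s'(2)) = -18 and h_3·M_3 + 2h_3·M_4 = 6(s'(6) - Δ_3) = -18.
Forward elimination and back-substitution give M_0 = -155/7, M_1 = 184/7, M_2 = -23, M_3 = 40/7, M_4 = -83/7.
On [5, 6], s(x) = 4 - 27/14·(x - 5) + 20/7·(x - 5)² - 41/14·(x - 5)³.
With (x - 5) = 3/4: s(23/4) = 2621/896.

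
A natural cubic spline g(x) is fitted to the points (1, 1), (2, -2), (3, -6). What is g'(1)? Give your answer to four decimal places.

Write σ_i for g''(x_i). With h_i = 1, 1 and divided differences Δ_i = -3, -4, the continuity of g' gives the tridiagonal system
  1·σ_0 + 4·σ_1 + 1·σ_2 = 6(Δ_1 - Δ_0) = -6
Natural end conditions: σ_0 = σ_2 = 0.
Solving: σ_0 = 0, σ_1 = -3/2, σ_2 = 0.
On [1, 2], g'(x) = b_0 + 2c_0·(x - 1) + 3d_0·(x - 1)² with b_0 = Δ_0 - h_0(2σ_0 + σ_1)/6 = -11/4, c_0 = σ_0/2 = 0, d_0 = (σ_1 - σ_0)/(6h_0) = -1/4. So g'(1) = -11/4.

-2.7500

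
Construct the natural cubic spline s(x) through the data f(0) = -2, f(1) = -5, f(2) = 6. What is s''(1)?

21

Write M_i for s''(x_i). With h_i = 1, 1 and divided differences Δ_i = -3, 11, the continuity of s' gives the tridiagonal system
  1·M_0 + 4·M_1 + 1·M_2 = 6(Δ_1 - Δ_0) = 84
Natural end conditions: M_0 = M_2 = 0.
Hence M_0 = 0, M_1 = 21, M_2 = 0.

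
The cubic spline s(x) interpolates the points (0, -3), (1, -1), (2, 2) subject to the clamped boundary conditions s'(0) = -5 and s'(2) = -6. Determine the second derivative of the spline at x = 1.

4

With σ_i denoting the second derivative at x_i, h_i = 1, 1, and Δ_i = (y_(i+1) − y_i)/h_i = 2, 3:
  1·σ_0 + 4·σ_1 + 1·σ_2 = 6(Δ_1 - Δ_0) = 6
Clamped end conditions give two more equations: 2h_0·σ_0 + h_0·σ_1 = 6(Δ_0 - s'(0)) = 42 and h_1·σ_1 + 2h_1·σ_2 = 6(s'(2) - Δ_1) = -54.
Forward elimination and back-substitution give σ_0 = 19, σ_1 = 4, σ_2 = -29.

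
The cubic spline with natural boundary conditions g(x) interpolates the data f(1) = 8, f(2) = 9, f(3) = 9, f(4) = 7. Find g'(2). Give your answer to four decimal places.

0.7333

Write σ_i for g''(x_i). With h_i = 1, 1, 1 and divided differences Δ_i = 1, 0, -2, the continuity of g' gives the tridiagonal system
  1·σ_0 + 4·σ_1 + 1·σ_2 = 6(Δ_1 - Δ_0) = -6
  1·σ_1 + 4·σ_2 + 1·σ_3 = 6(Δ_2 - Δ_1) = -12
Natural end conditions: σ_0 = σ_3 = 0.
Solving: σ_0 = 0, σ_1 = -4/5, σ_2 = -14/5, σ_3 = 0.
On [2, 3], g'(x) = b_1 + 2c_1·(x - 2) + 3d_1·(x - 2)² with b_1 = Δ_1 - h_1(2σ_1 + σ_2)/6 = 11/15, c_1 = σ_1/2 = -2/5, d_1 = (σ_2 - σ_1)/(6h_1) = -1/3. So g'(2) = 11/15.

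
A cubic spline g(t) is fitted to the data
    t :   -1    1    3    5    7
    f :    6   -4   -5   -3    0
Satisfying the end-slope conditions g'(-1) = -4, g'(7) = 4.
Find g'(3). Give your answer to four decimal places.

With σ_i denoting the second derivative at x_i, h_i = 2, 2, 2, 2, and Δ_i = (y_(i+1) − y_i)/h_i = -5, -1/2, 1, 3/2:
  2·σ_0 + 8·σ_1 + 2·σ_2 = 6(Δ_1 - Δ_0) = 27
  2·σ_1 + 8·σ_2 + 2·σ_3 = 6(Δ_2 - Δ_1) = 9
  2·σ_2 + 8·σ_3 + 2·σ_4 = 6(Δ_3 - Δ_2) = 3
Clamped end conditions give two more equations: 2h_0·σ_0 + h_0·σ_1 = 6(Δ_0 - g'(-1)) = -6 and h_3·σ_3 + 2h_3·σ_4 = 6(g'(7) - Δ_3) = 15.
Solving the tridiagonal system: σ_0 = -101/28, σ_1 = 59/14, σ_2 = 1/4, σ_3 = -5/7, σ_4 = 115/28.
On [3, 5], g'(t) = b_2 + 2c_2·(t - 3) + 3d_2·(t - 3)² with b_2 = Δ_2 - h_2(2σ_2 + σ_3)/6 = 15/14, c_2 = σ_2/2 = 1/8, d_2 = (σ_3 - σ_2)/(6h_2) = -9/112. So g'(3) = 15/14.

1.0714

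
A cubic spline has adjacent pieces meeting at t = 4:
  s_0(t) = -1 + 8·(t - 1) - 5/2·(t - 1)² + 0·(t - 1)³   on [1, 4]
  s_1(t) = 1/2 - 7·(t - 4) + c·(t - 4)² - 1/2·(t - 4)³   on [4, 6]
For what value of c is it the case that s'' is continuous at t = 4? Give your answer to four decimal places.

-2.5000

s_0''(t) = -5 + 0·(t - 1), so s_0''(4) = -5. On the right, s_1''(4) = 2c, so c = -5/2.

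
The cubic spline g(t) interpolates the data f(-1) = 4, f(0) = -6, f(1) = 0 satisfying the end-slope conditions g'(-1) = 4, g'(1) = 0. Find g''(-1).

-68

Write σ_i for g''(x_i). With h_i = 1, 1 and divided differences Δ_i = -10, 6, the continuity of g' gives the tridiagonal system
  1·σ_0 + 4·σ_1 + 1·σ_2 = 6(Δ_1 - Δ_0) = 96
Clamped end conditions give two more equations: 2h_0·σ_0 + h_0·σ_1 = 6(Δ_0 - g'(-1)) = -84 and h_1·σ_1 + 2h_1·σ_2 = 6(g'(1) - Δ_1) = -36.
Solving the tridiagonal system: σ_0 = -68, σ_1 = 52, σ_2 = -44.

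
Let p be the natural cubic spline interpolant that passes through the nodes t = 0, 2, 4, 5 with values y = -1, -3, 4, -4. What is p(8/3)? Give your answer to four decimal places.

0.3704

With m_i denoting the second derivative at x_i, h_i = 2, 2, 1, and Δ_i = (y_(i+1) − y_i)/h_i = -1, 7/2, -8:
  2·m_0 + 8·m_1 + 2·m_2 = 6(Δ_1 - Δ_0) = 27
  2·m_1 + 6·m_2 + 1·m_3 = 6(Δ_2 - Δ_1) = -69
Natural end conditions: m_0 = m_3 = 0.
Hence m_0 = 0, m_1 = 75/11, m_2 = -303/22, m_3 = 0.
On [2, 4], p(t) = -3 + 39/11·(t - 2) + 75/22·(t - 2)² - 151/88·(t - 2)³.
With (t - 2) = 2/3: p(8/3) = 10/27.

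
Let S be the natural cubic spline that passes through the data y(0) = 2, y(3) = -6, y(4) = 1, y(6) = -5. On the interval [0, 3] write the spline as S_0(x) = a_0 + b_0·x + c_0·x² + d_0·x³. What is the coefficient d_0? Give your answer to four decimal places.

0.4823

With M_i denoting the second derivative at x_i, h_i = 3, 1, 2, and Δ_i = (y_(i+1) − y_i)/h_i = -8/3, 7, -3:
  3·M_0 + 8·M_1 + 1·M_2 = 6(Δ_1 - Δ_0) = 58
  1·M_1 + 6·M_2 + 2·M_3 = 6(Δ_2 - Δ_1) = -60
Natural end conditions: M_0 = M_3 = 0.
Solving the tridiagonal system: M_0 = 0, M_1 = 408/47, M_2 = -538/47, M_3 = 0.
On [0, 3], with S_0(x) = a_0 + b_0·x + c_0·x² + d_0·x³: c_0 = M_0/2 = 0, d_0 = (M_1 - M_0)/(6h_0) = 68/141, b_0 = Δ_0 - h_0(2M_0 + M_1)/6 = -988/141.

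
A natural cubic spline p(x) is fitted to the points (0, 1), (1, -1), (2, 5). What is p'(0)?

-4

Write σ_i for p''(x_i). With h_i = 1, 1 and divided differences Δ_i = -2, 6, the continuity of p' gives the tridiagonal system
  1·σ_0 + 4·σ_1 + 1·σ_2 = 6(Δ_1 - Δ_0) = 48
Natural end conditions: σ_0 = σ_2 = 0.
Hence σ_0 = 0, σ_1 = 12, σ_2 = 0.
On [0, 1], p'(x) = b_0 + 2c_0·x + 3d_0·x² with b_0 = Δ_0 - h_0(2σ_0 + σ_1)/6 = -4, c_0 = σ_0/2 = 0, d_0 = (σ_1 - σ_0)/(6h_0) = 2. So p'(0) = -4.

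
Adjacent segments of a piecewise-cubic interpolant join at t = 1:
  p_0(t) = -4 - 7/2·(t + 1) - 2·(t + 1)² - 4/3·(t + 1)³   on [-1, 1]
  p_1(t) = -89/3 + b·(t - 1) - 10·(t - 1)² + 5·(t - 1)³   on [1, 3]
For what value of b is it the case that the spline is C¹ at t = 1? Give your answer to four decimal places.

-27.5000

p_0'(t) = -7/2 - 4·(t + 1) - 4·(t + 1)², so p_0'(1) = -55/2. On the right, p_1'(1) = b, so b = -55/2.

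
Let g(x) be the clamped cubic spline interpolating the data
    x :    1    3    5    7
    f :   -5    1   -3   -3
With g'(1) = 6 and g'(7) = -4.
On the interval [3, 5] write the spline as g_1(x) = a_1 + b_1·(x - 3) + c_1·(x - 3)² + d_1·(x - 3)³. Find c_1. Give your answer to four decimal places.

With M_i denoting the second derivative at x_i, h_i = 2, 2, 2, and Δ_i = (y_(i+1) − y_i)/h_i = 3, -2, 0:
  2·M_0 + 8·M_1 + 2·M_2 = 6(Δ_1 - Δ_0) = -30
  2·M_1 + 8·M_2 + 2·M_3 = 6(Δ_2 - Δ_1) = 12
Clamped end conditions give two more equations: 2h_0·M_0 + h_0·M_1 = 6(Δ_0 - g'(1)) = -18 and h_2·M_2 + 2h_2·M_3 = 6(g'(7) - Δ_2) = -24.
Forward elimination and back-substitution give M_0 = -7/3, M_1 = -13/3, M_2 = 14/3, M_3 = -25/3.
On [3, 5], with g_1(x) = a_1 + b_1·(x - 3) + c_1·(x - 3)² + d_1·(x - 3)³: c_1 = M_1/2 = -13/6, d_1 = (M_2 - M_1)/(6h_1) = 3/4, b_1 = Δ_1 - h_1(2M_1 + M_2)/6 = -2/3.

-2.1667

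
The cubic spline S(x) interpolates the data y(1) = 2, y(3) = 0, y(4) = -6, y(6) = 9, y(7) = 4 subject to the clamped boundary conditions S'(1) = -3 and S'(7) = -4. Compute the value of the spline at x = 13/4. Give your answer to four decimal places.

-1.7525

Write m_i for S''(x_i). With h_i = 2, 1, 2, 1 and divided differences Δ_i = -1, -6, 15/2, -5, the continuity of S' gives the tridiagonal system
  2·m_0 + 6·m_1 + 1·m_2 = 6(Δ_1 - Δ_0) = -30
  1·m_1 + 6·m_2 + 2·m_3 = 6(Δ_2 - Δ_1) = 81
  2·m_2 + 6·m_3 + 1·m_4 = 6(Δ_3 - Δ_2) = -75
Clamped end conditions give two more equations: 2h_0·m_0 + h_0·m_1 = 6(Δ_0 - S'(1)) = 12 and h_3·m_3 + 2h_3·m_4 = 6(S'(7) - Δ_3) = 6.
Solving the tridiagonal system: m_0 = 1655/186, m_1 = -1097/93, m_2 = 2137/93, m_3 = -2096/93, m_4 = 1327/93.
On [3, 4], S(x) = 0 - 1097/186·(x - 3) - 1097/186·(x - 3)² + 539/93·(x - 3)³.
With (x - 3) = 1/4: S(13/4) = -3477/1984.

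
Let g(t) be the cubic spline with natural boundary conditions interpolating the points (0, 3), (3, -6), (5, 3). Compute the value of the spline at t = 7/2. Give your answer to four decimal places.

With M_i denoting the second derivative at x_i, h_i = 3, 2, and Δ_i = (y_(i+1) − y_i)/h_i = -3, 9/2:
  3·M_0 + 10·M_1 + 2·M_2 = 6(Δ_1 - Δ_0) = 45
Natural end conditions: M_0 = M_2 = 0.
Hence M_0 = 0, M_1 = 9/2, M_2 = 0.
On [3, 5], g(t) = -6 + 3/2·(t - 3) + 9/4·(t - 3)² - 3/8·(t - 3)³.
With (t - 3) = 1/2: g(7/2) = -303/64.

-4.7344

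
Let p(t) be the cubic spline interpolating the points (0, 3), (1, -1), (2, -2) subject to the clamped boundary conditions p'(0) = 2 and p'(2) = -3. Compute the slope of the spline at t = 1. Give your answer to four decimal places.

-3.5000

Put M_i = p'' at the i-th knot. Here h = (1, 1) and Δ = (-4, -1), so the interior equations h_(i-1)·M_(i-1) + 2(h_(i-1)+h_i)·M_i + h_i·M_(i+1) = 6(Δ_i − Δ_(i-1)) read
  1·M_0 + 4·M_1 + 1·M_2 = 6(Δ_1 - Δ_0) = 18
Clamped end conditions give two more equations: 2h_0·M_0 + h_0·M_1 = 6(Δ_0 - p'(0)) = -36 and h_1·M_1 + 2h_1·M_2 = 6(p'(2) - Δ_1) = -12.
Solving the tridiagonal system: M_0 = -25, M_1 = 14, M_2 = -13.
On [1, 2], p'(t) = b_1 + 2c_1·(t - 1) + 3d_1·(t - 1)² with b_1 = Δ_1 - h_1(2M_1 + M_2)/6 = -7/2, c_1 = M_1/2 = 7, d_1 = (M_2 - M_1)/(6h_1) = -9/2. So p'(1) = -7/2.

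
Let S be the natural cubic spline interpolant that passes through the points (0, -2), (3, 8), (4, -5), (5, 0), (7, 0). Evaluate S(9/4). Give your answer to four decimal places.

Let M_i = S''(x_i). Step sizes h_i = 3, 1, 1, 2; slopes of the chords Δ_i = (y_(i+1) - y_i)/h_i = 10/3, -13, 5, 0.
  3·M_0 + 8·M_1 + 1·M_2 = 6(Δ_1 - Δ_0) = -98
  1·M_1 + 4·M_2 + 1·M_3 = 6(Δ_2 - Δ_1) = 108
  1·M_2 + 6·M_3 + 2·M_4 = 6(Δ_3 - Δ_2) = -30
Natural end conditions: M_0 = M_4 = 0.
Solving: M_0 = 0, M_1 = -1466/89, M_2 = 3006/89, M_3 = -946/89, M_4 = 0.
On [0, 3], S(x) = -2 + 3089/267·x + 0·x² - 733/801·x³.
With x = 9/4: S(9/4) = 77507/5696.

13.6073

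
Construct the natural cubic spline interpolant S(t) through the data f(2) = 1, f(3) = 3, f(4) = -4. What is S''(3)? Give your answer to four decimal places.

Put M_i = S'' at the i-th knot. Here h = (1, 1) and Δ = (2, -7), so the interior equations h_(i-1)·M_(i-1) + 2(h_(i-1)+h_i)·M_i + h_i·M_(i+1) = 6(Δ_i − Δ_(i-1)) read
  1·M_0 + 4·M_1 + 1·M_2 = 6(Δ_1 - Δ_0) = -54
Natural end conditions: M_0 = M_2 = 0.
Solving: M_0 = 0, M_1 = -27/2, M_2 = 0.

-13.5000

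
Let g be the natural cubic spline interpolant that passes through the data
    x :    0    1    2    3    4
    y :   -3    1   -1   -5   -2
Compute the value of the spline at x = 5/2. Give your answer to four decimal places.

Let σ_i = g''(x_i). Step sizes h_i = 1, 1, 1, 1; slopes of the chords Δ_i = (y_(i+1) - y_i)/h_i = 4, -2, -4, 3.
  1·σ_0 + 4·σ_1 + 1·σ_2 = 6(Δ_1 - Δ_0) = -36
  1·σ_1 + 4·σ_2 + 1·σ_3 = 6(Δ_2 - Δ_1) = -12
  1·σ_2 + 4·σ_3 + 1·σ_4 = 6(Δ_3 - Δ_2) = 42
Natural end conditions: σ_0 = σ_4 = 0.
Forward elimination and back-substitution give σ_0 = 0, σ_1 = -225/28, σ_2 = -27/7, σ_3 = 321/28, σ_4 = 0.
On [2, 3], g(x) = -1 - 37/8·(x - 2) - 27/14·(x - 2)² + 143/56·(x - 2)³.
With (x - 2) = 1/2: g(5/2) = -1557/448.

-3.4754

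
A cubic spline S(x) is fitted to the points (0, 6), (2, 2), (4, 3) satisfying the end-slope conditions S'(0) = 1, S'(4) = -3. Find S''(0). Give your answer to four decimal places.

With σ_i denoting the second derivative at x_i, h_i = 2, 2, and Δ_i = (y_(i+1) − y_i)/h_i = -2, 1/2:
  2·σ_0 + 8·σ_1 + 2·σ_2 = 6(Δ_1 - Δ_0) = 15
Clamped end conditions give two more equations: 2h_0·σ_0 + h_0·σ_1 = 6(Δ_0 - S'(0)) = -18 and h_1·σ_1 + 2h_1·σ_2 = 6(S'(4) - Δ_1) = -21.
Solving the tridiagonal system: σ_0 = -59/8, σ_1 = 23/4, σ_2 = -65/8.

-7.3750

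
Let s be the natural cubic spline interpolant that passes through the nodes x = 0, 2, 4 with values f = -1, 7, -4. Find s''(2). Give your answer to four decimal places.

-7.1250

Let m_i = s''(x_i). Step sizes h_i = 2, 2; slopes of the chords Δ_i = (y_(i+1) - y_i)/h_i = 4, -11/2.
  2·m_0 + 8·m_1 + 2·m_2 = 6(Δ_1 - Δ_0) = -57
Natural end conditions: m_0 = m_2 = 0.
Forward elimination and back-substitution give m_0 = 0, m_1 = -57/8, m_2 = 0.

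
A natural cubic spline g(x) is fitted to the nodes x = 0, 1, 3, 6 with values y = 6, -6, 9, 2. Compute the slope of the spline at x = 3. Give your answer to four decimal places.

8.1667

With m_i denoting the second derivative at x_i, h_i = 1, 2, 3, and Δ_i = (y_(i+1) − y_i)/h_i = -12, 15/2, -7/3:
  1·m_0 + 6·m_1 + 2·m_2 = 6(Δ_1 - Δ_0) = 117
  2·m_1 + 10·m_2 + 3·m_3 = 6(Δ_2 - Δ_1) = -59
Natural end conditions: m_0 = m_3 = 0.
Solving: m_0 = 0, m_1 = 23, m_2 = -21/2, m_3 = 0.
On [3, 6], g'(x) = b_2 + 2c_2·(x - 3) + 3d_2·(x - 3)² with b_2 = Δ_2 - h_2(2m_2 + m_3)/6 = 49/6, c_2 = m_2/2 = -21/4, d_2 = (m_3 - m_2)/(6h_2) = 7/12. So g'(3) = 49/6.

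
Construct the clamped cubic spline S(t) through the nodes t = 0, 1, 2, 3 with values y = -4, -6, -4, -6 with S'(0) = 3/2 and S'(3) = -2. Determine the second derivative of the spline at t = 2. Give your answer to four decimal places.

Let m_i = S''(x_i). Step sizes h_i = 1, 1, 1; slopes of the chords Δ_i = (y_(i+1) - y_i)/h_i = -2, 2, -2.
  1·m_0 + 4·m_1 + 1·m_2 = 6(Δ_1 - Δ_0) = 24
  1·m_1 + 4·m_2 + 1·m_3 = 6(Δ_2 - Δ_1) = -24
Clamped end conditions give two more equations: 2h_0·m_0 + h_0·m_1 = 6(Δ_0 - S'(0)) = -21 and h_2·m_2 + 2h_2·m_3 = 6(S'(3) - Δ_2) = 0.
Solving the tridiagonal system: m_0 = -254/15, m_1 = 193/15, m_2 = -158/15, m_3 = 79/15.

-10.5333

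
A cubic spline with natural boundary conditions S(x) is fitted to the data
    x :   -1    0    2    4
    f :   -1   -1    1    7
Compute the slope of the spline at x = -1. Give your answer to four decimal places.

Write σ_i for S''(x_i). With h_i = 1, 2, 2 and divided differences Δ_i = 0, 1, 3, the continuity of S' gives the tridiagonal system
  1·σ_0 + 6·σ_1 + 2·σ_2 = 6(Δ_1 - Δ_0) = 6
  2·σ_1 + 8·σ_2 + 2·σ_3 = 6(Δ_2 - Δ_1) = 12
Natural end conditions: σ_0 = σ_3 = 0.
Solving the tridiagonal system: σ_0 = 0, σ_1 = 6/11, σ_2 = 15/11, σ_3 = 0.
On [-1, 0], S'(x) = b_0 + 2c_0·(x + 1) + 3d_0·(x + 1)² with b_0 = Δ_0 - h_0(2σ_0 + σ_1)/6 = -1/11, c_0 = σ_0/2 = 0, d_0 = (σ_1 - σ_0)/(6h_0) = 1/11. So S'(-1) = -1/11.

-0.0909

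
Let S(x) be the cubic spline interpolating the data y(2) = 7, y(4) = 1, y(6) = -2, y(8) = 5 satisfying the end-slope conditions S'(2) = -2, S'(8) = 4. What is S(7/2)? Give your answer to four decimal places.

With m_i denoting the second derivative at x_i, h_i = 2, 2, 2, and Δ_i = (y_(i+1) − y_i)/h_i = -3, -3/2, 7/2:
  2·m_0 + 8·m_1 + 2·m_2 = 6(Δ_1 - Δ_0) = 9
  2·m_1 + 8·m_2 + 2·m_3 = 6(Δ_2 - Δ_1) = 30
Clamped end conditions give two more equations: 2h_0·m_0 + h_0·m_1 = 6(Δ_0 - S'(2)) = -6 and h_2·m_2 + 2h_2·m_3 = 6(S'(8) - Δ_2) = 3.
Forward elimination and back-substitution give m_0 = -9/5, m_1 = 3/5, m_2 = 39/10, m_3 = -6/5.
On [2, 4], S(x) = 7 - 2·(x - 2) - 9/10·(x - 2)² + 1/5·(x - 2)³.
With (x - 2) = 3/2: S(7/2) = 53/20.

2.6500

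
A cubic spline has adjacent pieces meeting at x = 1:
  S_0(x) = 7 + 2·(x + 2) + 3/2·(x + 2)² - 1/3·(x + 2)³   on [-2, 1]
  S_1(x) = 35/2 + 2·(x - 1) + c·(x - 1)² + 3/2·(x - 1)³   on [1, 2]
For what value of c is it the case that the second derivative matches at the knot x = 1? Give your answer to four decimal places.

-1.5000

S_0''(x) = 3 - 2·(x + 2), so S_0''(1) = -3. On the right, S_1''(1) = 2c, so c = -3/2.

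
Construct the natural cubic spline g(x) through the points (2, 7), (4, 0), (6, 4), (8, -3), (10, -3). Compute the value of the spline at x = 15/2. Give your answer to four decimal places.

-1.1496

Put M_i = g'' at the i-th knot. Here h = (2, 2, 2, 2) and Δ = (-7/2, 2, -7/2, 0), so the interior equations h_(i-1)·M_(i-1) + 2(h_(i-1)+h_i)·M_i + h_i·M_(i+1) = 6(Δ_i − Δ_(i-1)) read
  2·M_0 + 8·M_1 + 2·M_2 = 6(Δ_1 - Δ_0) = 33
  2·M_1 + 8·M_2 + 2·M_3 = 6(Δ_2 - Δ_1) = -33
  2·M_2 + 8·M_3 + 2·M_4 = 6(Δ_3 - Δ_2) = 21
Natural end conditions: M_0 = M_4 = 0.
Forward elimination and back-substitution give M_0 = 0, M_1 = 81/14, M_2 = -93/14, M_3 = 30/7, M_4 = 0.
On [6, 8], g(x) = 4 - 1/2·(x - 6) - 93/28·(x - 6)² + 51/56·(x - 6)³.
With (x - 6) = 3/2: g(15/2) = -515/448.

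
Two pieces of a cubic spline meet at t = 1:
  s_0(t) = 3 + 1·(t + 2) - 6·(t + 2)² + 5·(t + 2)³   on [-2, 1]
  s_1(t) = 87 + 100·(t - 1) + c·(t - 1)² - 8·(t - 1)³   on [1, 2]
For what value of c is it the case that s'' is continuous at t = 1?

s_0''(t) = -12 + 30·(t + 2), so s_0''(1) = 78. On the right, s_1''(1) = 2c, so c = 39.

39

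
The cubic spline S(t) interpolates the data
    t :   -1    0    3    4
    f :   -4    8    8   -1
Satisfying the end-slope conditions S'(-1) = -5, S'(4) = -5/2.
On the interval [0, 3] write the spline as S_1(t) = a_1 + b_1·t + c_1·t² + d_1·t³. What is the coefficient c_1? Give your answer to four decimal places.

-7.4286

Let M_i = S''(x_i). Step sizes h_i = 1, 3, 1; slopes of the chords Δ_i = (y_(i+1) - y_i)/h_i = 12, 0, -9.
  1·M_0 + 8·M_1 + 3·M_2 = 6(Δ_1 - Δ_0) = -72
  3·M_1 + 8·M_2 + 1·M_3 = 6(Δ_2 - Δ_1) = -54
Clamped end conditions give two more equations: 2h_0·M_0 + h_0·M_1 = 6(Δ_0 - S'(-1)) = 102 and h_2·M_2 + 2h_2·M_3 = 6(S'(4) - Δ_2) = 39.
Solving: M_0 = 409/7, M_1 = -104/7, M_2 = -27/7, M_3 = 150/7.
On [0, 3], with S_1(t) = a_1 + b_1·t + c_1·t² + d_1·t³: c_1 = M_1/2 = -52/7, d_1 = (M_2 - M_1)/(6h_1) = 11/18, b_1 = Δ_1 - h_1(2M_1 + M_2)/6 = 235/14.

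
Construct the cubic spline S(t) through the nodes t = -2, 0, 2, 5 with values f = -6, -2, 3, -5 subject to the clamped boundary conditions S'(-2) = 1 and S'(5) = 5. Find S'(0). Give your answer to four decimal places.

3.4730

Let m_i = S''(x_i). Step sizes h_i = 2, 2, 3; slopes of the chords Δ_i = (y_(i+1) - y_i)/h_i = 2, 5/2, -8/3.
  2·m_0 + 8·m_1 + 2·m_2 = 6(Δ_1 - Δ_0) = 3
  2·m_1 + 10·m_2 + 3·m_3 = 6(Δ_2 - Δ_1) = -31
Clamped end conditions give two more equations: 2h_0·m_0 + h_0·m_1 = 6(Δ_0 - S'(-2)) = 6 and h_2·m_2 + 2h_2·m_3 = 6(S'(5) - Δ_2) = 46.
Hence m_0 = 39/74, m_1 = 72/37, m_2 = -252/37, m_3 = 1229/111.
On [0, 2], S'(t) = b_1 + 2c_1·t + 3d_1·t² with b_1 = Δ_1 - h_1(2m_1 + m_2)/6 = 257/74, c_1 = m_1/2 = 36/37, d_1 = (m_2 - m_1)/(6h_1) = -27/37. So S'(0) = 257/74.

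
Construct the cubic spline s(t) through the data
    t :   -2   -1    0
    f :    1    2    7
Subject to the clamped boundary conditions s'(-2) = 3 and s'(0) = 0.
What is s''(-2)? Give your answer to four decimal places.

Let m_i = s''(x_i). Step sizes h_i = 1, 1; slopes of the chords Δ_i = (y_(i+1) - y_i)/h_i = 1, 5.
  1·m_0 + 4·m_1 + 1·m_2 = 6(Δ_1 - Δ_0) = 24
Clamped end conditions give two more equations: 2h_0·m_0 + h_0·m_1 = 6(Δ_0 - s'(-2)) = -12 and h_1·m_1 + 2h_1·m_2 = 6(s'(0) - Δ_1) = -30.
Forward elimination and back-substitution give m_0 = -27/2, m_1 = 15, m_2 = -45/2.

-13.5000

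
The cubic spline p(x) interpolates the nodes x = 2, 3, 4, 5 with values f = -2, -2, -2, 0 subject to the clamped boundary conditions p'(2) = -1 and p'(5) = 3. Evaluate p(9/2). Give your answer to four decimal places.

Put σ_i = p'' at the i-th knot. Here h = (1, 1, 1) and Δ = (0, 0, 2), so the interior equations h_(i-1)·σ_(i-1) + 2(h_(i-1)+h_i)·σ_i + h_i·σ_(i+1) = 6(Δ_i − Δ_(i-1)) read
  1·σ_0 + 4·σ_1 + 1·σ_2 = 6(Δ_1 - Δ_0) = 0
  1·σ_1 + 4·σ_2 + 1·σ_3 = 6(Δ_2 - Δ_1) = 12
Clamped end conditions give two more equations: 2h_0·σ_0 + h_0·σ_1 = 6(Δ_0 - p'(2)) = 6 and h_2·σ_2 + 2h_2·σ_3 = 6(p'(5) - Δ_2) = 6.
Solving the tridiagonal system: σ_0 = 58/15, σ_1 = -26/15, σ_2 = 46/15, σ_3 = 22/15.
On [4, 5], p(x) = -2 + 11/15·(x - 4) + 23/15·(x - 4)² - 4/15·(x - 4)³.
With (x - 4) = 1/2: p(9/2) = -77/60.

-1.2833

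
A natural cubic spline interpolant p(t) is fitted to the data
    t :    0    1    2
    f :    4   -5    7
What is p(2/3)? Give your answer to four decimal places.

Write M_i for p''(x_i). With h_i = 1, 1 and divided differences Δ_i = -9, 12, the continuity of p' gives the tridiagonal system
  1·M_0 + 4·M_1 + 1·M_2 = 6(Δ_1 - Δ_0) = 126
Natural end conditions: M_0 = M_2 = 0.
Solving the tridiagonal system: M_0 = 0, M_1 = 63/2, M_2 = 0.
On [0, 1], p(t) = 4 - 57/4·t + 0·t² + 21/4·t³.
With t = 2/3: p(2/3) = -71/18.

-3.9444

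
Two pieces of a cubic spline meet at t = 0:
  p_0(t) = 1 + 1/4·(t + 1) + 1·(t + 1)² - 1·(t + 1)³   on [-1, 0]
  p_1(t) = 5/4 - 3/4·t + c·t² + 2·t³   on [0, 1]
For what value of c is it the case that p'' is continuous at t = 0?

-2

p_0''(t) = 2 - 6·(t + 1), so p_0''(0) = -4. On the right, p_1''(0) = 2c, so c = -2.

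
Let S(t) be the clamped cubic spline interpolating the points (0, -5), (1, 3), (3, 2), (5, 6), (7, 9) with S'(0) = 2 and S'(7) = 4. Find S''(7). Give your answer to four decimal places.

Write m_i for S''(x_i). With h_i = 1, 2, 2, 2 and divided differences Δ_i = 8, -1/2, 2, 3/2, the continuity of S' gives the tridiagonal system
  1·m_0 + 6·m_1 + 2·m_2 = 6(Δ_1 - Δ_0) = -51
  2·m_1 + 8·m_2 + 2·m_3 = 6(Δ_2 - Δ_1) = 15
  2·m_2 + 8·m_3 + 2·m_4 = 6(Δ_3 - Δ_2) = -3
Clamped end conditions give two more equations: 2h_0·m_0 + h_0·m_1 = 6(Δ_0 - S'(0)) = 36 and h_3·m_3 + 2h_3·m_4 = 6(S'(7) - Δ_3) = 15.
Forward elimination and back-substitution give m_0 = 1094/43, m_1 = -640/43, m_2 = 553/86, m_3 = -287/86, m_4 = 233/43.

5.4186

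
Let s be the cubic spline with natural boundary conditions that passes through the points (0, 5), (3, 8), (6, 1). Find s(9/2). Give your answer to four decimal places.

5.4375

Put M_i = s'' at the i-th knot. Here h = (3, 3) and Δ = (1, -7/3), so the interior equations h_(i-1)·M_(i-1) + 2(h_(i-1)+h_i)·M_i + h_i·M_(i+1) = 6(Δ_i − Δ_(i-1)) read
  3·M_0 + 12·M_1 + 3·M_2 = 6(Δ_1 - Δ_0) = -20
Natural end conditions: M_0 = M_2 = 0.
Hence M_0 = 0, M_1 = -5/3, M_2 = 0.
On [3, 6], s(x) = 8 - 2/3·(x - 3) - 5/6·(x - 3)² + 5/54·(x - 3)³.
With (x - 3) = 3/2: s(9/2) = 87/16.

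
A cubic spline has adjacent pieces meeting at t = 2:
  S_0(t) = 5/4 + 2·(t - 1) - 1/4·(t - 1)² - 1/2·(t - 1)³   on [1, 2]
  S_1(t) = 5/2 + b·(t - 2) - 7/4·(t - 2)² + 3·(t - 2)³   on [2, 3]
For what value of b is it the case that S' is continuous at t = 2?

0

S_0'(t) = 2 - 1/2·(t - 1) - 3/2·(t - 1)², so S_0'(2) = 0. On the right, S_1'(2) = b, so b = 0.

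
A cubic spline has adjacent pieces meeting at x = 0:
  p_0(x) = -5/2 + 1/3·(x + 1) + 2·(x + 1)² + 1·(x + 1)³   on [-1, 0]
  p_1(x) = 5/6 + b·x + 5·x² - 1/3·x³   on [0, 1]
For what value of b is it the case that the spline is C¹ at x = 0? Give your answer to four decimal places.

7.3333

p_0'(x) = 1/3 + 4·(x + 1) + 3·(x + 1)², so p_0'(0) = 22/3. On the right, p_1'(0) = b, so b = 22/3.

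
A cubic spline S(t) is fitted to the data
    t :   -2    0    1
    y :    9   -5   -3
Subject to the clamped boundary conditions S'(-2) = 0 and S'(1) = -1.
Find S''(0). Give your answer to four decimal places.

Write m_i for S''(x_i). With h_i = 2, 1 and divided differences Δ_i = -7, 2, the continuity of S' gives the tridiagonal system
  2·m_0 + 6·m_1 + 1·m_2 = 6(Δ_1 - Δ_0) = 54
Clamped end conditions give two more equations: 2h_0·m_0 + h_0·m_1 = 6(Δ_0 - S'(-2)) = -42 and h_1·m_1 + 2h_1·m_2 = 6(S'(1) - Δ_1) = -18.
Hence m_0 = -119/6, m_1 = 56/3, m_2 = -55/3.

18.6667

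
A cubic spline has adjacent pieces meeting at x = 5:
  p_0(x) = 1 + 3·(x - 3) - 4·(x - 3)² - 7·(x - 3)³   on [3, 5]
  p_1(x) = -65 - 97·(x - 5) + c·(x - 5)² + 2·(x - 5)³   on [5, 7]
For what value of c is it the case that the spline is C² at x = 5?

p_0''(x) = -8 - 42·(x - 3), so p_0''(5) = -92. On the right, p_1''(5) = 2c, so c = -46.

-46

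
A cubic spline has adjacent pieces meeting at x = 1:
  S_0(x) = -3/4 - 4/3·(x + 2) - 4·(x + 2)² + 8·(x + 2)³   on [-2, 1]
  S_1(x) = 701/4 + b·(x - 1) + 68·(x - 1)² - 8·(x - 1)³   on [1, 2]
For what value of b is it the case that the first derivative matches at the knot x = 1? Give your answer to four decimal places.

190.6667

S_0'(x) = -4/3 - 8·(x + 2) + 24·(x + 2)², so S_0'(1) = 572/3. On the right, S_1'(1) = b, so b = 572/3.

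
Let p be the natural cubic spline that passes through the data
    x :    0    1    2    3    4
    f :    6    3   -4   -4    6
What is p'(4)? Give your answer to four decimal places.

With m_i denoting the second derivative at x_i, h_i = 1, 1, 1, 1, and Δ_i = (y_(i+1) − y_i)/h_i = -3, -7, 0, 10:
  1·m_0 + 4·m_1 + 1·m_2 = 6(Δ_1 - Δ_0) = -24
  1·m_1 + 4·m_2 + 1·m_3 = 6(Δ_2 - Δ_1) = 42
  1·m_2 + 4·m_3 + 1·m_4 = 6(Δ_3 - Δ_2) = 60
Natural end conditions: m_0 = m_4 = 0.
Hence m_0 = 0, m_1 = -117/14, m_2 = 66/7, m_3 = 177/14, m_4 = 0.
On [3, 4], p'(x) = b_3 + 2c_3·(x - 3) + 3d_3·(x - 3)² with b_3 = Δ_3 - h_3(2m_3 + m_4)/6 = 81/14, c_3 = m_3/2 = 177/28, d_3 = (m_4 - m_3)/(6h_3) = -59/28. So p'(4) = 339/28.

12.1071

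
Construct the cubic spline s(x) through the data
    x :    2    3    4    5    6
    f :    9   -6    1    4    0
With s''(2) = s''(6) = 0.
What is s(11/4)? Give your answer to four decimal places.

-4.2363

Write m_i for s''(x_i). With h_i = 1, 1, 1, 1 and divided differences Δ_i = -15, 7, 3, -4, the continuity of s' gives the tridiagonal system
  1·m_0 + 4·m_1 + 1·m_2 = 6(Δ_1 - Δ_0) = 132
  1·m_1 + 4·m_2 + 1·m_3 = 6(Δ_2 - Δ_1) = -24
  1·m_2 + 4·m_3 + 1·m_4 = 6(Δ_3 - Δ_2) = -42
Natural end conditions: m_0 = m_4 = 0.
Hence m_0 = 0, m_1 = 1017/28, m_2 = -93/7, m_3 = -201/28, m_4 = 0.
On [2, 3], s(x) = 9 - 1179/56·(x - 2) + 0·(x - 2)² + 339/56·(x - 2)³.
With (x - 2) = 3/4: s(11/4) = -2169/512.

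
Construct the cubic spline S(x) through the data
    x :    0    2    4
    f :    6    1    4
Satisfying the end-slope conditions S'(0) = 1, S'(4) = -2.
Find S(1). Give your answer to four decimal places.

With m_i denoting the second derivative at x_i, h_i = 2, 2, and Δ_i = (y_(i+1) − y_i)/h_i = -5/2, 3/2:
  2·m_0 + 8·m_1 + 2·m_2 = 6(Δ_1 - Δ_0) = 24
Clamped end conditions give two more equations: 2h_0·m_0 + h_0·m_1 = 6(Δ_0 - S'(0)) = -21 and h_1·m_1 + 2h_1·m_2 = 6(S'(4) - Δ_1) = -21.
Solving: m_0 = -9, m_1 = 15/2, m_2 = -9.
On [0, 2], S(x) = 6 + 1·x - 9/2·x² + 11/8·x³.
With x = 1: S(1) = 31/8.

3.8750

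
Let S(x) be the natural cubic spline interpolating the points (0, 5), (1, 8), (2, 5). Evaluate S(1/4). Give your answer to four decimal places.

6.1016

Let M_i = S''(x_i). Step sizes h_i = 1, 1; slopes of the chords Δ_i = (y_(i+1) - y_i)/h_i = 3, -3.
  1·M_0 + 4·M_1 + 1·M_2 = 6(Δ_1 - Δ_0) = -36
Natural end conditions: M_0 = M_2 = 0.
Hence M_0 = 0, M_1 = -9, M_2 = 0.
On [0, 1], S(x) = 5 + 9/2·x + 0·x² - 3/2·x³.
With x = 1/4: S(1/4) = 781/128.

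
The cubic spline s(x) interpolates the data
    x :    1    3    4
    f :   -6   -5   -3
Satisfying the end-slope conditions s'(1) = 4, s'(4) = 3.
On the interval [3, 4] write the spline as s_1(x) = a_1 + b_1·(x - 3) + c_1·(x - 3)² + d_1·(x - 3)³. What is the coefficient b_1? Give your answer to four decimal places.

0.5833

With σ_i denoting the second derivative at x_i, h_i = 2, 1, and Δ_i = (y_(i+1) − y_i)/h_i = 1/2, 2:
  2·σ_0 + 6·σ_1 + 1·σ_2 = 6(Δ_1 - Δ_0) = 9
Clamped end conditions give two more equations: 2h_0·σ_0 + h_0·σ_1 = 6(Δ_0 - s'(1)) = -21 and h_1·σ_1 + 2h_1·σ_2 = 6(s'(4) - Δ_1) = 6.
Solving: σ_0 = -85/12, σ_1 = 11/3, σ_2 = 7/6.
On [3, 4], with s_1(x) = a_1 + b_1·(x - 3) + c_1·(x - 3)² + d_1·(x - 3)³: c_1 = σ_1/2 = 11/6, d_1 = (σ_2 - σ_1)/(6h_1) = -5/12, b_1 = Δ_1 - h_1(2σ_1 + σ_2)/6 = 7/12.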